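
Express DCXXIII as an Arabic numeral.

DCXXIII: D=500, C=100, X=10, X=10, I=1, I=1, I=1
500 + 100 + 10 + 10 + 1 + 1 + 1 = 623

623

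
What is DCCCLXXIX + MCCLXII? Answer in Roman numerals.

DCCCLXXIX = 879
MCCLXII = 1262
879 + 1262 = 2141

MMCXLI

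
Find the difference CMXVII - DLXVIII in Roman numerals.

CMXVII = 917
DLXVIII = 568
917 - 568 = 349

CCCXLIX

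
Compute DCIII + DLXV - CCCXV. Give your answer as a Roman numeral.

DCIII = 603, DLXV = 565, CCCXV = 315
603 + 565 = 1168
1168 - 315 = 853

DCCCLIII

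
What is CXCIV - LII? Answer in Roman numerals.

CXCIV = 194
LII = 52
194 - 52 = 142

CXLII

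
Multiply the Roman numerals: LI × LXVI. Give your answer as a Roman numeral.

LI = 51
LXVI = 66
51 × 66 = 3366

MMMCCCLXVI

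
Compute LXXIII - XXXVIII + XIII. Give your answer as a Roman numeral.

LXXIII = 73, XXXVIII = 38, XIII = 13
73 - 38 = 35
35 + 13 = 48

XLVIII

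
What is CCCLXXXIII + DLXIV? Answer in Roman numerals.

CCCLXXXIII = 383
DLXIV = 564
383 + 564 = 947

CMXLVII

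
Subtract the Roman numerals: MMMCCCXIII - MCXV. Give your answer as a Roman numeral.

MMMCCCXIII = 3313
MCXV = 1115
3313 - 1115 = 2198

MMCXCVIII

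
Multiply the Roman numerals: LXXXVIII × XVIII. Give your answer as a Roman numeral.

LXXXVIII = 88
XVIII = 18
88 × 18 = 1584

MDLXXXIV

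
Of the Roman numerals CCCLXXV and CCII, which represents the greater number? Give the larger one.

CCCLXXV = 375
CCII = 202
375 is larger

CCCLXXV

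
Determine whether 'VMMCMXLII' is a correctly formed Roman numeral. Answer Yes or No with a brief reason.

'VMMCMXLII': Invalid subtractive combination: VM

No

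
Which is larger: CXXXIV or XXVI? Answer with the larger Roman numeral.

CXXXIV = 134
XXVI = 26
134 is larger

CXXXIV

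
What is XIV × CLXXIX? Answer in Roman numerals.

XIV = 14
CLXXIX = 179
14 × 179 = 2506

MMDVI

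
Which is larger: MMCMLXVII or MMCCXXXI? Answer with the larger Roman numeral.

MMCMLXVII = 2967
MMCCXXXI = 2231
2967 is larger

MMCMLXVII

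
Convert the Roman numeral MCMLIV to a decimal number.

MCMLIV: M=1000, CM=900, L=50, IV=4
1000 + 900 + 50 + 4 = 1954

1954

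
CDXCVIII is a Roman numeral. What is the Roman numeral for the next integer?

CDXCVIII = 498; next is 499

CDXCIX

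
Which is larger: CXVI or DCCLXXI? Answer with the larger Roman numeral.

CXVI = 116
DCCLXXI = 771
771 is larger

DCCLXXI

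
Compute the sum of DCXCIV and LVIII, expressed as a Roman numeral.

DCXCIV = 694
LVIII = 58
694 + 58 = 752

DCCLII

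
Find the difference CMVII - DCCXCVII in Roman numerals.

CMVII = 907
DCCXCVII = 797
907 - 797 = 110

CX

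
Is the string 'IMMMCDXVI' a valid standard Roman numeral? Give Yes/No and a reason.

'IMMMCDXVI': Invalid subtractive combination: IM

No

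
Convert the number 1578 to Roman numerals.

Convert 1578 to Roman numerals:
  1578 contains 1×1000 (M)
  578 contains 1×500 (D)
  78 contains 1×50 (L)
  28 contains 2×10 (XX)
  8 contains 1×5 (V)
  3 contains 3×1 (III)

MDLXXVIII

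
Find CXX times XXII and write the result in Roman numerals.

CXX = 120
XXII = 22
120 × 22 = 2640

MMDCXL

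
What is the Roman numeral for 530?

Convert 530 to Roman numerals:
  530 contains 1×500 (D)
  30 contains 3×10 (XXX)

DXXX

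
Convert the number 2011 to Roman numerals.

Convert 2011 to Roman numerals:
  2011 contains 2×1000 (MM)
  11 contains 1×10 (X)
  1 contains 1×1 (I)

MMXI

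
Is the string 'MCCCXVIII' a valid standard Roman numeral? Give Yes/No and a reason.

'MCCCXVIII': Check the rules: uses only the symbols I, V, X, L, C, D, M; no symbol is repeated more than three times in a row; V, L and D each appear at most once; no smaller symbol precedes a larger one (values never increase from left to right). Value: M (1000) + C (100) + C (100) + C (100) + X (10) + V (5) + I (1) + I (1) + I (1) = 1318. So it is a valid standard Roman numeral.

Yes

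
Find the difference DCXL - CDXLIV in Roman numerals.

DCXL = 640
CDXLIV = 444
640 - 444 = 196

CXCVI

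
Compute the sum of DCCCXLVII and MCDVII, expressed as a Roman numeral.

DCCCXLVII = 847
MCDVII = 1407
847 + 1407 = 2254

MMCCLIV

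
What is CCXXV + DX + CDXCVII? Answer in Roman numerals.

CCXXV = 225, DX = 510, CDXCVII = 497
225 + 510 = 735
735 + 497 = 1232

MCCXXXII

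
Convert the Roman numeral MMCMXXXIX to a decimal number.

MMCMXXXIX: M=1000, M=1000, CM=900, X=10, X=10, X=10, IX=9
1000 + 1000 + 900 + 10 + 10 + 10 + 9 = 2939

2939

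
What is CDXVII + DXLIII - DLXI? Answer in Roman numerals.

CDXVII = 417, DXLIII = 543, DLXI = 561
417 + 543 = 960
960 - 561 = 399

CCCXCIX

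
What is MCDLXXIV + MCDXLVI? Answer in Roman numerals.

MCDLXXIV = 1474
MCDXLVI = 1446
1474 + 1446 = 2920

MMCMXX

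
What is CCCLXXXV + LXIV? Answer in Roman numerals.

CCCLXXXV = 385
LXIV = 64
385 + 64 = 449

CDXLIX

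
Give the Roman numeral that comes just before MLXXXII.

MLXXXII = 1082, so the previous integer is 1082 - 1 = 1081

MLXXXI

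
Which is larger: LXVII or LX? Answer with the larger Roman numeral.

LXVII = 67
LX = 60
67 is larger

LXVII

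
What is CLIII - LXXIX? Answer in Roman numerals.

CLIII = 153
LXXIX = 79
153 - 79 = 74

LXXIV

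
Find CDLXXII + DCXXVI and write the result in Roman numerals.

CDLXXII = 472
DCXXVI = 626
472 + 626 = 1098

MXCVIII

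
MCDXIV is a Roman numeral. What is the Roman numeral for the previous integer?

MCDXIV = 1414; previous is 1413

MCDXIII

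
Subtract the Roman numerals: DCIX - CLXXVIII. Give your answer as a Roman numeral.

DCIX = 609
CLXXVIII = 178
609 - 178 = 431

CDXXXI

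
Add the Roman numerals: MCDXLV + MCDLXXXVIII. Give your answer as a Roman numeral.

MCDXLV = 1445
MCDLXXXVIII = 1488
1445 + 1488 = 2933

MMCMXXXIII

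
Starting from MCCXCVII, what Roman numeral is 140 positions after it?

MCCXCVII = 1297
1297 + 140 = 1437

MCDXXXVII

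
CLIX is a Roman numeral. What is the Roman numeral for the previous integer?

CLIX = 159, so the previous integer is 159 - 1 = 158

CLVIII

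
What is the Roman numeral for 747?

Convert 747 to Roman numerals:
  747 contains 1×500 (D)
  247 contains 2×100 (CC)
  47 contains 1×40 (XL)
  7 contains 1×5 (V)
  2 contains 2×1 (II)

DCCXLVII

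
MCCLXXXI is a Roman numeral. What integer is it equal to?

MCCLXXXI: M=1000, C=100, C=100, L=50, X=10, X=10, X=10, I=1
1000 + 100 + 100 + 50 + 10 + 10 + 10 + 1 = 1281

1281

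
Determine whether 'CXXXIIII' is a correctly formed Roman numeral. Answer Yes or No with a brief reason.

'CXXXIIII': More than 3 consecutive I's

No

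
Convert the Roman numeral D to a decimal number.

D: D=500

500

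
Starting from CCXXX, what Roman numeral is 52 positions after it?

CCXXX = 230
230 + 52 = 282

CCLXXXII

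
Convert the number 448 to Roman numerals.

Convert 448 to Roman numerals:
  448 contains 1×400 (CD)
  48 contains 1×40 (XL)
  8 contains 1×5 (V)
  3 contains 3×1 (III)

CDXLVIII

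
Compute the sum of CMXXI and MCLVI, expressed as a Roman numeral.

CMXXI = 921
MCLVI = 1156
921 + 1156 = 2077

MMLXXVII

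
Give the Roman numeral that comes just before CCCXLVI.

CCCXLVI = 346, so the previous integer is 346 - 1 = 345

CCCXLV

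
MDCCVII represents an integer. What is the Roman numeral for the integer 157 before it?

MDCCVII = 1707
1707 - 157 = 1550

MDL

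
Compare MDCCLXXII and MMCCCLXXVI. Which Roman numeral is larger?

MDCCLXXII = 1772
MMCCCLXXVI = 2376
2376 is larger

MMCCCLXXVI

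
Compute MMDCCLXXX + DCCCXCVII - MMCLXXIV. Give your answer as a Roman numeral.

MMDCCLXXX = 2780, DCCCXCVII = 897, MMCLXXIV = 2174
2780 + 897 = 3677
3677 - 2174 = 1503

MDIII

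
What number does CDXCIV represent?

CDXCIV: CD=400, XC=90, IV=4
400 + 90 + 4 = 494

494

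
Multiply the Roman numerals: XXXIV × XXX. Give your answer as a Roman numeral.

XXXIV = 34
XXX = 30
34 × 30 = 1020

MXX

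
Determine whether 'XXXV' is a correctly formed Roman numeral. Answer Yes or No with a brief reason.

'XXXV': Check the rules: uses only the symbols I, V, X, L, C, D, M; no symbol is repeated more than three times in a row; V, L and D each appear at most once; no smaller symbol precedes a larger one (values never increase from left to right). Value: X (10) + X (10) + X (10) + V (5) = 35. So it is a valid standard Roman numeral.

Yes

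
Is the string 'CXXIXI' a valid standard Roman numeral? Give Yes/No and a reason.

'CXXIXI': I cannot come right after the subtractive pair IX: once I is subtracted in IX, the next symbol must be smaller than I

No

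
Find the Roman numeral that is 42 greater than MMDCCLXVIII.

MMDCCLXVIII = 2768
2768 + 42 = 2810

MMDCCCX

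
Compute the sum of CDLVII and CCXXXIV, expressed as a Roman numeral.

CDLVII = 457
CCXXXIV = 234
457 + 234 = 691

DCXCI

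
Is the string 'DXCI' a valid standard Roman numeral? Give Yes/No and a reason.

'DXCI': Check the rules: uses only the symbols I, V, X, L, C, D, M; no symbol is repeated more than three times in a row; V, L and D each appear at most once; the only place a smaller symbol precedes a larger one is the allowed subtractive pair XC, the symbol right after such a pair (if any) is smaller than the pair's first symbol, and otherwise the values never increase from left to right. Value: D (500) + XC (90) + I (1) = 591. So it is a valid standard Roman numeral.

Yes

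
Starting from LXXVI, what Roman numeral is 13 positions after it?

LXXVI = 76
76 + 13 = 89

LXXXIX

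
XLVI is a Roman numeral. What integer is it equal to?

XLVI: XL=40, V=5, I=1
40 + 5 + 1 = 46

46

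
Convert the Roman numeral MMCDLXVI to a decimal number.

MMCDLXVI: M=1000, M=1000, CD=400, L=50, X=10, V=5, I=1
1000 + 1000 + 400 + 50 + 10 + 5 + 1 = 2466

2466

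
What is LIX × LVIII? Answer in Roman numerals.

LIX = 59
LVIII = 58
59 × 58 = 3422

MMMCDXXII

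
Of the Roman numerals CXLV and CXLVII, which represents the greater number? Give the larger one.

CXLV = 145
CXLVII = 147
147 is larger

CXLVII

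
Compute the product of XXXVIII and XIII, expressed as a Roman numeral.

XXXVIII = 38
XIII = 13
38 × 13 = 494

CDXCIV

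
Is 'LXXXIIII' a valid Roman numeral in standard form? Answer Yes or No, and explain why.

'LXXXIIII': More than 3 consecutive I's

No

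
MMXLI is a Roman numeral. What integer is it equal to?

MMXLI: M=1000, M=1000, XL=40, I=1
1000 + 1000 + 40 + 1 = 2041

2041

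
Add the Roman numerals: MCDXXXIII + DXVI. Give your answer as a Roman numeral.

MCDXXXIII = 1433
DXVI = 516
1433 + 516 = 1949

MCMXLIX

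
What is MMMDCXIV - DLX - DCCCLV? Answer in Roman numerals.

MMMDCXIV = 3614, DLX = 560, DCCCLV = 855
3614 - 560 = 3054
3054 - 855 = 2199

MMCXCIX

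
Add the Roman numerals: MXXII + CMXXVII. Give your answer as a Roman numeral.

MXXII = 1022
CMXXVII = 927
1022 + 927 = 1949

MCMXLIX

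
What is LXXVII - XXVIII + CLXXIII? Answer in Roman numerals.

LXXVII = 77, XXVIII = 28, CLXXIII = 173
77 - 28 = 49
49 + 173 = 222

CCXXII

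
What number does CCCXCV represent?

CCCXCV: C=100, C=100, C=100, XC=90, V=5
100 + 100 + 100 + 90 + 5 = 395

395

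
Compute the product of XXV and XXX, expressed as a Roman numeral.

XXV = 25
XXX = 30
25 × 30 = 750

DCCL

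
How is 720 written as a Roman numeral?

Convert 720 to Roman numerals:
  720 contains 1×500 (D)
  220 contains 2×100 (CC)
  20 contains 2×10 (XX)

DCCXX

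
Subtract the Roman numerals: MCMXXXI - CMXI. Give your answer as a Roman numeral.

MCMXXXI = 1931
CMXI = 911
1931 - 911 = 1020

MXX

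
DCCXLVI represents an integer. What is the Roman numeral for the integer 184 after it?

DCCXLVI = 746
746 + 184 = 930

CMXXX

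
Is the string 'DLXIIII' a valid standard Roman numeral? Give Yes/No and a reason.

'DLXIIII': More than 3 consecutive I's

No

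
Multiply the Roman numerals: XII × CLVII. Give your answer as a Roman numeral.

XII = 12
CLVII = 157
12 × 157 = 1884

MDCCCLXXXIV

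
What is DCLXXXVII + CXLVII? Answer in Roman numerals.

DCLXXXVII = 687
CXLVII = 147
687 + 147 = 834

DCCCXXXIV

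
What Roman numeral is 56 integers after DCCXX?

DCCXX = 720
720 + 56 = 776

DCCLXXVI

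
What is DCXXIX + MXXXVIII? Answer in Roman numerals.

DCXXIX = 629
MXXXVIII = 1038
629 + 1038 = 1667

MDCLXVII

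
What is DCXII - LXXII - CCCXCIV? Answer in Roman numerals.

DCXII = 612, LXXII = 72, CCCXCIV = 394
612 - 72 = 540
540 - 394 = 146

CXLVI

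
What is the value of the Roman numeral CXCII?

CXCII: C=100, XC=90, I=1, I=1
100 + 90 + 1 + 1 = 192

192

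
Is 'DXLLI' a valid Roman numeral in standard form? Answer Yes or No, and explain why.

'DXLLI': L should not appear more than once

No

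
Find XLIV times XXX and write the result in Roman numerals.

XLIV = 44
XXX = 30
44 × 30 = 1320

MCCCXX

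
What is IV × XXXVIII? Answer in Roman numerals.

IV = 4
XXXVIII = 38
4 × 38 = 152

CLII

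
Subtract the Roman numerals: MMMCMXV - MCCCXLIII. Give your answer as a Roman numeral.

MMMCMXV = 3915
MCCCXLIII = 1343
3915 - 1343 = 2572

MMDLXXII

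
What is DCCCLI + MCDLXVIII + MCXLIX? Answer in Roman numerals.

DCCCLI = 851, MCDLXVIII = 1468, MCXLIX = 1149
851 + 1468 = 2319
2319 + 1149 = 3468

MMMCDLXVIII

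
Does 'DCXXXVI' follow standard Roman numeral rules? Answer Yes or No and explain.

'DCXXXVI': Check the rules: uses only the symbols I, V, X, L, C, D, M; no symbol is repeated more than three times in a row; V, L and D each appear at most once; no smaller symbol precedes a larger one (values never increase from left to right). Value: D (500) + C (100) + X (10) + X (10) + X (10) + V (5) + I (1) = 636. So it is a valid standard Roman numeral.

Yes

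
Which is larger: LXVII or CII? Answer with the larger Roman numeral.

LXVII = 67
CII = 102
102 is larger

CII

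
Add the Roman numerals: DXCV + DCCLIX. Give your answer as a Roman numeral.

DXCV = 595
DCCLIX = 759
595 + 759 = 1354

MCCCLIV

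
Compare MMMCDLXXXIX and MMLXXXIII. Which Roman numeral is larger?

MMMCDLXXXIX = 3489
MMLXXXIII = 2083
3489 is larger

MMMCDLXXXIX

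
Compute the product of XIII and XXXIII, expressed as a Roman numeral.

XIII = 13
XXXIII = 33
13 × 33 = 429

CDXXIX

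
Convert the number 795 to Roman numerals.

Convert 795 to Roman numerals:
  795 contains 1×500 (D)
  295 contains 2×100 (CC)
  95 contains 1×90 (XC)
  5 contains 1×5 (V)

DCCXCV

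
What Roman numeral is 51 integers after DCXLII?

DCXLII = 642
642 + 51 = 693

DCXCIII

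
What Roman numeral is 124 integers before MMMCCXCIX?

MMMCCXCIX = 3299
3299 - 124 = 3175

MMMCLXXV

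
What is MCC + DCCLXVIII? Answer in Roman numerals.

MCC = 1200
DCCLXVIII = 768
1200 + 768 = 1968

MCMLXVIII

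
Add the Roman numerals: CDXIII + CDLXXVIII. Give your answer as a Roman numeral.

CDXIII = 413
CDLXXVIII = 478
413 + 478 = 891

DCCCXCI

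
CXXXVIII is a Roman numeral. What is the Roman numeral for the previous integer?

CXXXVIII = 138, so the previous integer is 138 - 1 = 137

CXXXVII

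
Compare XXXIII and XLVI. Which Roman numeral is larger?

XXXIII = 33
XLVI = 46
46 is larger

XLVI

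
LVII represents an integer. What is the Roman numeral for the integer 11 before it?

LVII = 57
57 - 11 = 46

XLVI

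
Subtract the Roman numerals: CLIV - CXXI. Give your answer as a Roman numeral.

CLIV = 154
CXXI = 121
154 - 121 = 33

XXXIII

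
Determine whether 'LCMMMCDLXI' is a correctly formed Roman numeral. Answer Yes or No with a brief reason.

'LCMMMCDLXI': L should not appear more than once

No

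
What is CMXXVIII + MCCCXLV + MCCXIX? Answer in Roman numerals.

CMXXVIII = 928, MCCCXLV = 1345, MCCXIX = 1219
928 + 1345 = 2273
2273 + 1219 = 3492

MMMCDXCII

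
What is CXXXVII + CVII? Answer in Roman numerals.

CXXXVII = 137
CVII = 107
137 + 107 = 244

CCXLIV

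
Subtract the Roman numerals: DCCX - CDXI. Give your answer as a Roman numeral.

DCCX = 710
CDXI = 411
710 - 411 = 299

CCXCIX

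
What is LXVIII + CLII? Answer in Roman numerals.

LXVIII = 68
CLII = 152
68 + 152 = 220

CCXX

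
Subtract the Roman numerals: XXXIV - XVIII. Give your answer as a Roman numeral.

XXXIV = 34
XVIII = 18
34 - 18 = 16

XVI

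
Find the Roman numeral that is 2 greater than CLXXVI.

CLXXVI = 176
176 + 2 = 178

CLXXVIII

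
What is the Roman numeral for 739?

Convert 739 to Roman numerals:
  739 contains 1×500 (D)
  239 contains 2×100 (CC)
  39 contains 3×10 (XXX)
  9 contains 1×9 (IX)

DCCXXXIX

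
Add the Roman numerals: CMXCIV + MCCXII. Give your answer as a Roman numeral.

CMXCIV = 994
MCCXII = 1212
994 + 1212 = 2206

MMCCVI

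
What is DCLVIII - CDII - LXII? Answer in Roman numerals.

DCLVIII = 658, CDII = 402, LXII = 62
658 - 402 = 256
256 - 62 = 194

CXCIV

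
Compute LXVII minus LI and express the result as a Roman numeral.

LXVII = 67
LI = 51
67 - 51 = 16

XVI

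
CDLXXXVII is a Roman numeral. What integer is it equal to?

CDLXXXVII: CD=400, L=50, X=10, X=10, X=10, V=5, I=1, I=1
400 + 50 + 10 + 10 + 10 + 5 + 1 + 1 = 487

487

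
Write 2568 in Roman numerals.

Convert 2568 to Roman numerals:
  2568 contains 2×1000 (MM)
  568 contains 1×500 (D)
  68 contains 1×50 (L)
  18 contains 1×10 (X)
  8 contains 1×5 (V)
  3 contains 3×1 (III)

MMDLXVIII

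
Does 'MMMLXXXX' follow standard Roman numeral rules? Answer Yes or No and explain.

'MMMLXXXX': More than 3 consecutive X's

No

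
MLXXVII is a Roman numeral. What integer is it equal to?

MLXXVII: M=1000, L=50, X=10, X=10, V=5, I=1, I=1
1000 + 50 + 10 + 10 + 5 + 1 + 1 = 1077

1077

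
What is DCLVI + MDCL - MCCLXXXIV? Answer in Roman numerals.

DCLVI = 656, MDCL = 1650, MCCLXXXIV = 1284
656 + 1650 = 2306
2306 - 1284 = 1022

MXXII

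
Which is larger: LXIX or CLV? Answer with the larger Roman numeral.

LXIX = 69
CLV = 155
155 is larger

CLV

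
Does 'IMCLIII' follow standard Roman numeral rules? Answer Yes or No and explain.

'IMCLIII': Invalid subtractive combination: IM

No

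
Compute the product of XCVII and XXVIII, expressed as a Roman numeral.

XCVII = 97
XXVIII = 28
97 × 28 = 2716

MMDCCXVI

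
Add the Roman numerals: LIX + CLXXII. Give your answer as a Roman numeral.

LIX = 59
CLXXII = 172
59 + 172 = 231

CCXXXI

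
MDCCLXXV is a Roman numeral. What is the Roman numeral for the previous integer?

MDCCLXXV = 1775, so the previous integer is 1775 - 1 = 1774

MDCCLXXIV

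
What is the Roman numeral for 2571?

Convert 2571 to Roman numerals:
  2571 contains 2×1000 (MM)
  571 contains 1×500 (D)
  71 contains 1×50 (L)
  21 contains 2×10 (XX)
  1 contains 1×1 (I)

MMDLXXI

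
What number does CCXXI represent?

CCXXI: C=100, C=100, X=10, X=10, I=1
100 + 100 + 10 + 10 + 1 = 221

221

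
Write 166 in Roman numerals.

Convert 166 to Roman numerals:
  166 contains 1×100 (C)
  66 contains 1×50 (L)
  16 contains 1×10 (X)
  6 contains 1×5 (V)
  1 contains 1×1 (I)

CLXVI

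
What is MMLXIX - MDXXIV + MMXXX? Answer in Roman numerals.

MMLXIX = 2069, MDXXIV = 1524, MMXXX = 2030
2069 - 1524 = 545
545 + 2030 = 2575

MMDLXXV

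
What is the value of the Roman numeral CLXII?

CLXII: C=100, L=50, X=10, I=1, I=1
100 + 50 + 10 + 1 + 1 = 162

162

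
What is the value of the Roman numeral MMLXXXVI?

MMLXXXVI: M=1000, M=1000, L=50, X=10, X=10, X=10, V=5, I=1
1000 + 1000 + 50 + 10 + 10 + 10 + 5 + 1 = 2086

2086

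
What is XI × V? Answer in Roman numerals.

XI = 11
V = 5
11 × 5 = 55

LV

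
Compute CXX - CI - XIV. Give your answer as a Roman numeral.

CXX = 120, CI = 101, XIV = 14
120 - 101 = 19
19 - 14 = 5

V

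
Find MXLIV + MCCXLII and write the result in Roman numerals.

MXLIV = 1044
MCCXLII = 1242
1044 + 1242 = 2286

MMCCLXXXVI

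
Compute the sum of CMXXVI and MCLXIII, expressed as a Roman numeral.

CMXXVI = 926
MCLXIII = 1163
926 + 1163 = 2089

MMLXXXIX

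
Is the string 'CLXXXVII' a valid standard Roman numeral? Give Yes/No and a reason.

'CLXXXVII': Check the rules: uses only the symbols I, V, X, L, C, D, M; no symbol is repeated more than three times in a row; V, L and D each appear at most once; no smaller symbol precedes a larger one (values never increase from left to right). Value: C (100) + L (50) + X (10) + X (10) + X (10) + V (5) + I (1) + I (1) = 187. So it is a valid standard Roman numeral.

Yes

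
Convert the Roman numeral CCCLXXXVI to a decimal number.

CCCLXXXVI: C=100, C=100, C=100, L=50, X=10, X=10, X=10, V=5, I=1
100 + 100 + 100 + 50 + 10 + 10 + 10 + 5 + 1 = 386

386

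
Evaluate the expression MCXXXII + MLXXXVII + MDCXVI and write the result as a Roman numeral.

MCXXXII = 1132, MLXXXVII = 1087, MDCXVI = 1616
1132 + 1087 = 2219
2219 + 1616 = 3835

MMMDCCCXXXV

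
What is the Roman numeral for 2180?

Convert 2180 to Roman numerals:
  2180 contains 2×1000 (MM)
  180 contains 1×100 (C)
  80 contains 1×50 (L)
  30 contains 3×10 (XXX)

MMCLXXX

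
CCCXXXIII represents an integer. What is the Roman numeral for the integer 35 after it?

CCCXXXIII = 333
333 + 35 = 368

CCCLXVIII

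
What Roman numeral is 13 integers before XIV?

XIV = 14
14 - 13 = 1

I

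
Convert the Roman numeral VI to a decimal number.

VI: V=5, I=1
5 + 1 = 6

6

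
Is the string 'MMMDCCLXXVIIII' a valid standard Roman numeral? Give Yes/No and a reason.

'MMMDCCLXXVIIII': More than 3 consecutive I's

No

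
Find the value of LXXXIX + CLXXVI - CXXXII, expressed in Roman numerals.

LXXXIX = 89, CLXXVI = 176, CXXXII = 132
89 + 176 = 265
265 - 132 = 133

CXXXIII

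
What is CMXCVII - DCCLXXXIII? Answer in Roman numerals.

CMXCVII = 997
DCCLXXXIII = 783
997 - 783 = 214

CCXIV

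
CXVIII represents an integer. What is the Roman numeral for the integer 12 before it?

CXVIII = 118
118 - 12 = 106

CVI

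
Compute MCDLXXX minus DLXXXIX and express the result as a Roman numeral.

MCDLXXX = 1480
DLXXXIX = 589
1480 - 589 = 891

DCCCXCI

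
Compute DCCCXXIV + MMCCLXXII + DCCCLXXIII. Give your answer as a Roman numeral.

DCCCXXIV = 824, MMCCLXXII = 2272, DCCCLXXIII = 873
824 + 2272 = 3096
3096 + 873 = 3969

MMMCMLXIX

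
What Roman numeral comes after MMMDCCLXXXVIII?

MMMDCCLXXXVIII = 3788, so the next integer is 3788 + 1 = 3789

MMMDCCLXXXIX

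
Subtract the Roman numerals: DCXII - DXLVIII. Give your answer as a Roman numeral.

DCXII = 612
DXLVIII = 548
612 - 548 = 64

LXIV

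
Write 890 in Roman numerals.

Convert 890 to Roman numerals:
  890 contains 1×500 (D)
  390 contains 3×100 (CCC)
  90 contains 1×90 (XC)

DCCCXC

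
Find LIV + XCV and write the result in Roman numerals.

LIV = 54
XCV = 95
54 + 95 = 149

CXLIX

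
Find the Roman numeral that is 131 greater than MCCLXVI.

MCCLXVI = 1266
1266 + 131 = 1397

MCCCXCVII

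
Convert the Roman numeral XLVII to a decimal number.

XLVII: XL=40, V=5, I=1, I=1
40 + 5 + 1 + 1 = 47

47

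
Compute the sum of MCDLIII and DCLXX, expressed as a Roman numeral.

MCDLIII = 1453
DCLXX = 670
1453 + 670 = 2123

MMCXXIII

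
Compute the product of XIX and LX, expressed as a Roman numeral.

XIX = 19
LX = 60
19 × 60 = 1140

MCXL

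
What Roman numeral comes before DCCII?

DCCII = 702; previous is 701

DCCI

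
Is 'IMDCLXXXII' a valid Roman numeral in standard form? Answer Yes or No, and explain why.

'IMDCLXXXII': Invalid subtractive combination: IM

No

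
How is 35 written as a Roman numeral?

Convert 35 to Roman numerals:
  35 contains 3×10 (XXX)
  5 contains 1×5 (V)

XXXV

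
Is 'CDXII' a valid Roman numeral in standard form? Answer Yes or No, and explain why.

'CDXII': Check the rules: uses only the symbols I, V, X, L, C, D, M; no symbol is repeated more than three times in a row; V, L and D each appear at most once; the only place a smaller symbol precedes a larger one is the allowed subtractive pair CD, the symbol right after such a pair (if any) is smaller than the pair's first symbol, and otherwise the values never increase from left to right. Value: CD (400) + X (10) + I (1) + I (1) = 412. So it is a valid standard Roman numeral.

Yes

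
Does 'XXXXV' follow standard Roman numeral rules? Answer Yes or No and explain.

'XXXXV': More than 3 consecutive X's

No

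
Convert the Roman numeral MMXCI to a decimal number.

MMXCI: M=1000, M=1000, XC=90, I=1
1000 + 1000 + 90 + 1 = 2091

2091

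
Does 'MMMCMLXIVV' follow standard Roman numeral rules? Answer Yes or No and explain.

'MMMCMLXIVV': V should not appear more than once

No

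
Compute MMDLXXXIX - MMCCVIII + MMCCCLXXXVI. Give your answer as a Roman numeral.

MMDLXXXIX = 2589, MMCCVIII = 2208, MMCCCLXXXVI = 2386
2589 - 2208 = 381
381 + 2386 = 2767

MMDCCLXVII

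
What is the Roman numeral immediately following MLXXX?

MLXXX = 1080; next is 1081

MLXXXI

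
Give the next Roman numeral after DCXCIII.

DCXCIII = 693; next is 694

DCXCIV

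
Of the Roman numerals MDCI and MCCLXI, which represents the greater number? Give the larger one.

MDCI = 1601
MCCLXI = 1261
1601 is larger

MDCI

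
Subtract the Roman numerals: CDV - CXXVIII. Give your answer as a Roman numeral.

CDV = 405
CXXVIII = 128
405 - 128 = 277

CCLXXVII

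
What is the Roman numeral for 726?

Convert 726 to Roman numerals:
  726 contains 1×500 (D)
  226 contains 2×100 (CC)
  26 contains 2×10 (XX)
  6 contains 1×5 (V)
  1 contains 1×1 (I)

DCCXXVI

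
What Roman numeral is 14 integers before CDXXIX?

CDXXIX = 429
429 - 14 = 415

CDXV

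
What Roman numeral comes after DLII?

DLII = 552, so the next integer is 552 + 1 = 553

DLIII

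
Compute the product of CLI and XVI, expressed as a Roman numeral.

CLI = 151
XVI = 16
151 × 16 = 2416

MMCDXVI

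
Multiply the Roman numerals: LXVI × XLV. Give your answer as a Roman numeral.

LXVI = 66
XLV = 45
66 × 45 = 2970

MMCMLXX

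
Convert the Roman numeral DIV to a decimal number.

DIV: D=500, IV=4
500 + 4 = 504

504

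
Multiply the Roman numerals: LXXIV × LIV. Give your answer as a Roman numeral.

LXXIV = 74
LIV = 54
74 × 54 = 3996

MMMCMXCVI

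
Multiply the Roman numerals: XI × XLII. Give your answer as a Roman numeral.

XI = 11
XLII = 42
11 × 42 = 462

CDLXII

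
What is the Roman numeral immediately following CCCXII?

CCCXII = 312; next is 313

CCCXIII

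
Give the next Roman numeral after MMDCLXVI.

MMDCLXVI = 2666, so the next integer is 2666 + 1 = 2667

MMDCLXVII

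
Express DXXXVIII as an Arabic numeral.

DXXXVIII: D=500, X=10, X=10, X=10, V=5, I=1, I=1, I=1
500 + 10 + 10 + 10 + 5 + 1 + 1 + 1 = 538

538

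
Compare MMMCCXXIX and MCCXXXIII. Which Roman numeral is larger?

MMMCCXXIX = 3229
MCCXXXIII = 1233
3229 is larger

MMMCCXXIX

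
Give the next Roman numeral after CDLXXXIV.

CDLXXXIV = 484, so the next integer is 484 + 1 = 485

CDLXXXV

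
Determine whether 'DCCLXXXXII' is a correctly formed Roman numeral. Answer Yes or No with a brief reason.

'DCCLXXXXII': More than 3 consecutive X's

No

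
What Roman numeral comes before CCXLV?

CCXLV = 245; previous is 244

CCXLIV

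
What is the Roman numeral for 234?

Convert 234 to Roman numerals:
  234 contains 2×100 (CC)
  34 contains 3×10 (XXX)
  4 contains 1×4 (IV)

CCXXXIV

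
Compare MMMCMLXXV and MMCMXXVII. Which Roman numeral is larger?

MMMCMLXXV = 3975
MMCMXXVII = 2927
3975 is larger

MMMCMLXXV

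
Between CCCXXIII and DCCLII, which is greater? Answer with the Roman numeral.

CCCXXIII = 323
DCCLII = 752
752 is larger

DCCLII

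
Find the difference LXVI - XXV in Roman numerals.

LXVI = 66
XXV = 25
66 - 25 = 41

XLI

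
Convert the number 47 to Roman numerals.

Convert 47 to Roman numerals:
  47 contains 1×40 (XL)
  7 contains 1×5 (V)
  2 contains 2×1 (II)

XLVII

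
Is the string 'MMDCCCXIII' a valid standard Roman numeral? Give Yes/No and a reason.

'MMDCCCXIII': Check the rules: uses only the symbols I, V, X, L, C, D, M; no symbol is repeated more than three times in a row; V, L and D each appear at most once; no smaller symbol precedes a larger one (values never increase from left to right). Value: M (1000) + M (1000) + D (500) + C (100) + C (100) + C (100) + X (10) + I (1) + I (1) + I (1) = 2813. So it is a valid standard Roman numeral.

Yes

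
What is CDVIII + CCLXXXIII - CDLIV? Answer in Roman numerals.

CDVIII = 408, CCLXXXIII = 283, CDLIV = 454
408 + 283 = 691
691 - 454 = 237

CCXXXVII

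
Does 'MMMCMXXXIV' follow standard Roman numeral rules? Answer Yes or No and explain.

'MMMCMXXXIV': Check the rules: uses only the symbols I, V, X, L, C, D, M; no symbol is repeated more than three times in a row; V, L and D each appear at most once; the only places a smaller symbol precedes a larger one are the allowed subtractive pairs CM, IV, the symbol right after such a pair (if any) is smaller than the pair's first symbol, and otherwise the values never increase from left to right. Value: M (1000) + M (1000) + M (1000) + CM (900) + X (10) + X (10) + X (10) + IV (4) = 3934. So it is a valid standard Roman numeral.

Yes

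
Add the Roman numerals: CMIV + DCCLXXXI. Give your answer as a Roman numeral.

CMIV = 904
DCCLXXXI = 781
904 + 781 = 1685

MDCLXXXV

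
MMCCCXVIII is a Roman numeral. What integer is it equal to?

MMCCCXVIII: M=1000, M=1000, C=100, C=100, C=100, X=10, V=5, I=1, I=1, I=1
1000 + 1000 + 100 + 100 + 100 + 10 + 5 + 1 + 1 + 1 = 2318

2318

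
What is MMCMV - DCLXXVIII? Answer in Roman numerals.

MMCMV = 2905
DCLXXVIII = 678
2905 - 678 = 2227

MMCCXXVII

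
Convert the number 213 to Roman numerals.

Convert 213 to Roman numerals:
  213 contains 2×100 (CC)
  13 contains 1×10 (X)
  3 contains 3×1 (III)

CCXIII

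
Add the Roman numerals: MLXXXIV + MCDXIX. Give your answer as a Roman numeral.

MLXXXIV = 1084
MCDXIX = 1419
1084 + 1419 = 2503

MMDIII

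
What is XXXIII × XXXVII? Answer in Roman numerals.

XXXIII = 33
XXXVII = 37
33 × 37 = 1221

MCCXXI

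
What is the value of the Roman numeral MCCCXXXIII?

MCCCXXXIII: M=1000, C=100, C=100, C=100, X=10, X=10, X=10, I=1, I=1, I=1
1000 + 100 + 100 + 100 + 10 + 10 + 10 + 1 + 1 + 1 = 1333

1333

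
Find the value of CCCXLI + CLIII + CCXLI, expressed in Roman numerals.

CCCXLI = 341, CLIII = 153, CCXLI = 241
341 + 153 = 494
494 + 241 = 735

DCCXXXV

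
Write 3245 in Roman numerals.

Convert 3245 to Roman numerals:
  3245 contains 3×1000 (MMM)
  245 contains 2×100 (CC)
  45 contains 1×40 (XL)
  5 contains 1×5 (V)

MMMCCXLV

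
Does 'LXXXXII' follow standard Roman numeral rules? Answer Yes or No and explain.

'LXXXXII': More than 3 consecutive X's

No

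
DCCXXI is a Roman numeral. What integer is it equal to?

DCCXXI: D=500, C=100, C=100, X=10, X=10, I=1
500 + 100 + 100 + 10 + 10 + 1 = 721

721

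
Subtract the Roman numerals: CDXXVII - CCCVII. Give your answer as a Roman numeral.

CDXXVII = 427
CCCVII = 307
427 - 307 = 120

CXX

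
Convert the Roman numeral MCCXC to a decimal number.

MCCXC: M=1000, C=100, C=100, XC=90
1000 + 100 + 100 + 90 = 1290

1290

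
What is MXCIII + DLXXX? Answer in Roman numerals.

MXCIII = 1093
DLXXX = 580
1093 + 580 = 1673

MDCLXXIII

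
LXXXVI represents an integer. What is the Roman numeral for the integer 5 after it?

LXXXVI = 86
86 + 5 = 91

XCI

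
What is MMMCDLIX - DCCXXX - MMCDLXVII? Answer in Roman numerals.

MMMCDLIX = 3459, DCCXXX = 730, MMCDLXVII = 2467
3459 - 730 = 2729
2729 - 2467 = 262

CCLXII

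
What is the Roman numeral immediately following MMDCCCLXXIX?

MMDCCCLXXIX = 2879; next is 2880

MMDCCCLXXX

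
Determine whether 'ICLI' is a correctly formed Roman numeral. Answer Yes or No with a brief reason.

'ICLI': Invalid subtractive combination: IC

No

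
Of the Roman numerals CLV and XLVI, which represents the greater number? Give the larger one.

CLV = 155
XLVI = 46
155 is larger

CLV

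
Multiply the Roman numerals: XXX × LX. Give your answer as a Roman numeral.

XXX = 30
LX = 60
30 × 60 = 1800

MDCCC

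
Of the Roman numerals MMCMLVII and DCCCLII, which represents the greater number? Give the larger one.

MMCMLVII = 2957
DCCCLII = 852
2957 is larger

MMCMLVII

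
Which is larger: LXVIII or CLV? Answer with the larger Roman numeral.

LXVIII = 68
CLV = 155
155 is larger

CLV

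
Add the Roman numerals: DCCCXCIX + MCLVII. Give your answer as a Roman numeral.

DCCCXCIX = 899
MCLVII = 1157
899 + 1157 = 2056

MMLVI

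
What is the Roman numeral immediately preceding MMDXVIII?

MMDXVIII = 2518; previous is 2517

MMDXVII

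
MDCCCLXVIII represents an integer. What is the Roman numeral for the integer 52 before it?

MDCCCLXVIII = 1868
1868 - 52 = 1816

MDCCCXVI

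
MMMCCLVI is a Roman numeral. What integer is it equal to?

MMMCCLVI: M=1000, M=1000, M=1000, C=100, C=100, L=50, V=5, I=1
1000 + 1000 + 1000 + 100 + 100 + 50 + 5 + 1 = 3256

3256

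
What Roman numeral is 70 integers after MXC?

MXC = 1090
1090 + 70 = 1160

MCLX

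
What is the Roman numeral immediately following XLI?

XLI = 41, so the next integer is 41 + 1 = 42

XLII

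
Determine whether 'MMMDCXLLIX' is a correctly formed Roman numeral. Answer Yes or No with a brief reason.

'MMMDCXLLIX': L should not appear more than once

No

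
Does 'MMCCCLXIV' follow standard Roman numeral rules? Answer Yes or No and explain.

'MMCCCLXIV': Check the rules: uses only the symbols I, V, X, L, C, D, M; no symbol is repeated more than three times in a row; V, L and D each appear at most once; the only place a smaller symbol precedes a larger one is the allowed subtractive pair IV, the symbol right after such a pair (if any) is smaller than the pair's first symbol, and otherwise the values never increase from left to right. Value: M (1000) + M (1000) + C (100) + C (100) + C (100) + L (50) + X (10) + IV (4) = 2364. So it is a valid standard Roman numeral.

Yes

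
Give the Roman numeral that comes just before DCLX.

DCLX = 660, so the previous integer is 660 - 1 = 659

DCLIX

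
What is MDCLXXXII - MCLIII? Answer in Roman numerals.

MDCLXXXII = 1682
MCLIII = 1153
1682 - 1153 = 529

DXXIX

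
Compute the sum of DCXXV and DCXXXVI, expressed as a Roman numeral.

DCXXV = 625
DCXXXVI = 636
625 + 636 = 1261

MCCLXI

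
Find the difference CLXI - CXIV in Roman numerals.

CLXI = 161
CXIV = 114
161 - 114 = 47

XLVII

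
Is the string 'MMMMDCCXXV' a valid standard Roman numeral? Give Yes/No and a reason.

'MMMMDCCXXV': More than 3 consecutive M's

No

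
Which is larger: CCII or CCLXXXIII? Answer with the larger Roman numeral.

CCII = 202
CCLXXXIII = 283
283 is larger

CCLXXXIII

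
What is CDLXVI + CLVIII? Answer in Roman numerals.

CDLXVI = 466
CLVIII = 158
466 + 158 = 624

DCXXIV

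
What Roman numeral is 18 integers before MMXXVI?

MMXXVI = 2026
2026 - 18 = 2008

MMVIII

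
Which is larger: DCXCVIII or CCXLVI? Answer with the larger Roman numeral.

DCXCVIII = 698
CCXLVI = 246
698 is larger

DCXCVIII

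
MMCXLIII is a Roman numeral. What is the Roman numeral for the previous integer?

MMCXLIII = 2143, so the previous integer is 2143 - 1 = 2142

MMCXLII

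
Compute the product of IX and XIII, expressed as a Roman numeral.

IX = 9
XIII = 13
9 × 13 = 117

CXVII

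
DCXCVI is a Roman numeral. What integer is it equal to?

DCXCVI: D=500, C=100, XC=90, V=5, I=1
500 + 100 + 90 + 5 + 1 = 696

696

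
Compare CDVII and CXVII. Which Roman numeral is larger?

CDVII = 407
CXVII = 117
407 is larger

CDVII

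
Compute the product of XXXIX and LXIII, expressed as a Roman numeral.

XXXIX = 39
LXIII = 63
39 × 63 = 2457

MMCDLVII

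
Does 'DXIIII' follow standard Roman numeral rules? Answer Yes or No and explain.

'DXIIII': More than 3 consecutive I's

No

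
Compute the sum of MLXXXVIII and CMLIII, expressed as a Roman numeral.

MLXXXVIII = 1088
CMLIII = 953
1088 + 953 = 2041

MMXLI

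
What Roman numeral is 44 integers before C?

C = 100
100 - 44 = 56

LVI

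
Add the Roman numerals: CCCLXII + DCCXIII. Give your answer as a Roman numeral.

CCCLXII = 362
DCCXIII = 713
362 + 713 = 1075

MLXXV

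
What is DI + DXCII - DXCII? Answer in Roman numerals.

DI = 501, DXCII = 592, DXCII = 592
501 + 592 = 1093
1093 - 592 = 501

DI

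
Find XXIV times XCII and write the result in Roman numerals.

XXIV = 24
XCII = 92
24 × 92 = 2208

MMCCVIII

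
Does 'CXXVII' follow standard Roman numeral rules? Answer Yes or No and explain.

'CXXVII': Check the rules: uses only the symbols I, V, X, L, C, D, M; no symbol is repeated more than three times in a row; V, L and D each appear at most once; no smaller symbol precedes a larger one (values never increase from left to right). Value: C (100) + X (10) + X (10) + V (5) + I (1) + I (1) = 127. So it is a valid standard Roman numeral.

Yes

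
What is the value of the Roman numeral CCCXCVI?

CCCXCVI: C=100, C=100, C=100, XC=90, V=5, I=1
100 + 100 + 100 + 90 + 5 + 1 = 396

396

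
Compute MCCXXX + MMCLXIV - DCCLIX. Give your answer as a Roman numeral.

MCCXXX = 1230, MMCLXIV = 2164, DCCLIX = 759
1230 + 2164 = 3394
3394 - 759 = 2635

MMDCXXXV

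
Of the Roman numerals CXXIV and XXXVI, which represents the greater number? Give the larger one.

CXXIV = 124
XXXVI = 36
124 is larger

CXXIV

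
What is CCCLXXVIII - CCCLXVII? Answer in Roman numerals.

CCCLXXVIII = 378
CCCLXVII = 367
378 - 367 = 11

XI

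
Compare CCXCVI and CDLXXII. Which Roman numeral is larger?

CCXCVI = 296
CDLXXII = 472
472 is larger

CDLXXII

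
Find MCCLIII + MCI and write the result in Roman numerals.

MCCLIII = 1253
MCI = 1101
1253 + 1101 = 2354

MMCCCLIV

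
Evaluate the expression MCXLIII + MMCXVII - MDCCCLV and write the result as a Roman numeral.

MCXLIII = 1143, MMCXVII = 2117, MDCCCLV = 1855
1143 + 2117 = 3260
3260 - 1855 = 1405

MCDV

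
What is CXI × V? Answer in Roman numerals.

CXI = 111
V = 5
111 × 5 = 555

DLV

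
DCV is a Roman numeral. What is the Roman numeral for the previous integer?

DCV = 605, so the previous integer is 605 - 1 = 604

DCIV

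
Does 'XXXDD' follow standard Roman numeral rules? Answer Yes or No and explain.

'XXXDD': D should not appear more than once

No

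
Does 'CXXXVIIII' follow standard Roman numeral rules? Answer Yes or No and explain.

'CXXXVIIII': More than 3 consecutive I's

No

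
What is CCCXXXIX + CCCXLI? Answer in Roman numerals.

CCCXXXIX = 339
CCCXLI = 341
339 + 341 = 680

DCLXXX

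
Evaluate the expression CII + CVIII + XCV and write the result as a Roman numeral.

CII = 102, CVIII = 108, XCV = 95
102 + 108 = 210
210 + 95 = 305

CCCV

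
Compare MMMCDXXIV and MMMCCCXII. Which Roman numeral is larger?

MMMCDXXIV = 3424
MMMCCCXII = 3312
3424 is larger

MMMCDXXIV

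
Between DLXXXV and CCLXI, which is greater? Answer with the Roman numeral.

DLXXXV = 585
CCLXI = 261
585 is larger

DLXXXV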